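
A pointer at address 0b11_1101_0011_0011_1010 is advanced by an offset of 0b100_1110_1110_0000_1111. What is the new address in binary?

Add column by column in base 2, right to left:
  0+1 = 1
  1+1 = 0 carry 1
  0+1+1 = 0 carry 1
  1+1+1 = 1 carry 1
  1+0+1 = 0 carry 1
  1+0+1 = 0 carry 1
  0+0+1 = 1
  0+0 = 0
  1+0 = 1
  1+1 = 0 carry 1
  0+1+1 = 0 carry 1
  0+1+1 = 0 carry 1
  1+0+1 = 0 carry 1
  0+1+1 = 0 carry 1
  1+1+1 = 1 carry 1
  1+1+1 = 1 carry 1
  1+0+1 = 0 carry 1
  1+0+1 = 0 carry 1
  0+1+1 = 0 carry 1
  final carry 1

0b10001100000101001001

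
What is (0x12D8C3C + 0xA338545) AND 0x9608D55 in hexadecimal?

0x9600101

Add column by column in base 16, right to left:
  C+5 = 1 carry 1
  3+4+1 = 8
  C+5 = 1 carry 1
  8+8+1 = 1 carry 1
  D+3+1 = 1 carry 1
  2+3+1 = 6
  1+A = B
Sum = 0xB611181; now AND with 0x9608D55:
  B&9=9, 6&6=6, 1&0=0, 1&8=0, 1&D=1, 8&5=0, 1&5=1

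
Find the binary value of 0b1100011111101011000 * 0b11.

Multiply each base-2 digit by 3, carrying:
  0×3 = 0 → write 0
  0×3 = 0 → write 0
  0×3 = 0 → write 0
  1×3 = 3 → write 1 carry 1
  1×3+1 = 4 → write 0 carry 2
  0×3+2 = 2 → write 0 carry 1
  1×3+1 = 4 → write 0 carry 2
  0×3+2 = 2 → write 0 carry 1
  1×3+1 = 4 → write 0 carry 2
  1×3+2 = 5 → write 1 carry 2
  1×3+2 = 5 → write 1 carry 2
  1×3+2 = 5 → write 1 carry 2
  1×3+2 = 5 → write 1 carry 2
  1×3+2 = 5 → write 1 carry 2
  0×3+2 = 2 → write 0 carry 1
  0×3+1 = 1 → write 1
  0×3 = 0 → write 0
  1×3 = 3 → write 1 carry 1
  1×3+1 = 4 → write 0 carry 2
  remaining carry: 10

0b100101011111000001000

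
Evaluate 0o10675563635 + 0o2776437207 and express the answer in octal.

Add column by column in base 8, right to left:
  5+7 = 4 carry 1
  3+0+1 = 4
  6+2 = 0 carry 1
  3+7+1 = 3 carry 1
  6+3+1 = 2 carry 1
  5+4+1 = 2 carry 1
  5+6+1 = 4 carry 1
  7+7+1 = 7 carry 1
  6+7+1 = 6 carry 1
  0+2+1 = 3
  1+0 = 1

0o13674223044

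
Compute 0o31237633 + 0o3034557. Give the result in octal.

Add column by column in base 8, right to left:
  3+7 = 2 carry 1
  3+5+1 = 1 carry 1
  6+5+1 = 4 carry 1
  7+4+1 = 4 carry 1
  3+3+1 = 7
  2+0 = 2
  1+3 = 4
  3+0 = 3

0o34274412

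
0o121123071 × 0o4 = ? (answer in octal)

Multiply each base-8 digit by 4, carrying:
  1×4 = 4 → write 4
  7×4 = 28 → write 4 carry 3
  0×4+3 = 3 → write 3
  3×4 = 12 → write 4 carry 1
  2×4+1 = 9 → write 1 carry 1
  1×4+1 = 5 → write 5
  1×4 = 4 → write 4
  2×4 = 8 → write 0 carry 1
  1×4+1 = 5 → write 5

0o504514344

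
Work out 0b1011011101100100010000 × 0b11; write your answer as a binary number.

0b100010011000101100110000

Multiply each base-2 digit by 3, carrying:
  0×3 = 0 → write 0
  0×3 = 0 → write 0
  0×3 = 0 → write 0
  0×3 = 0 → write 0
  1×3 = 3 → write 1 carry 1
  0×3+1 = 1 → write 1
  0×3 = 0 → write 0
  0×3 = 0 → write 0
  1×3 = 3 → write 1 carry 1
  0×3+1 = 1 → write 1
  0×3 = 0 → write 0
  1×3 = 3 → write 1 carry 1
  1×3+1 = 4 → write 0 carry 2
  0×3+2 = 2 → write 0 carry 1
  1×3+1 = 4 → write 0 carry 2
  1×3+2 = 5 → write 1 carry 2
  1×3+2 = 5 → write 1 carry 2
  0×3+2 = 2 → write 0 carry 1
  1×3+1 = 4 → write 0 carry 2
  1×3+2 = 5 → write 1 carry 2
  0×3+2 = 2 → write 0 carry 1
  1×3+1 = 4 → write 0 carry 2
  remaining carry: 10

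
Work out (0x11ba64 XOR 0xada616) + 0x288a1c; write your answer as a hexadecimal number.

0xe4a68e

First 0x11ba64 XOR 0xada616 = 0xbc1c72.
Add column by column in base 16, right to left:
  2+c = e
  7+1 = 8
  c+a = 6 carry 1
  1+8+1 = a
  c+8 = 4 carry 1
  b+2+1 = e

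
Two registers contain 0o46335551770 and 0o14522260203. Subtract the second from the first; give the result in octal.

Subtract column by column in base 8:
  0-3 → 5 (borrow)
  7-0-1 → 6
  7-2 → 5
  1-0 → 1
  5-6 → 7 (borrow)
  5-2-1 → 2
  5-2 → 3
  3-2 → 1
  3-5 → 6 (borrow)
  6-4-1 → 1
  4-1 → 3

0o31613271565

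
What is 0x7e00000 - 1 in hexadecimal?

The trailing 5 digits are 0, so subtracting 1 borrows through: they become F and the next digit up decrements.

0x7dfffff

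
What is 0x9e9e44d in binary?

0b1001111010011110010001001101

Expand each hex digit to 4 bits: 9=1001 e=1110 9=1001 e=1110 4=0100 4=0100 d=1101.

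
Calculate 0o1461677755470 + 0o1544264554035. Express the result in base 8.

Add column by column in base 8, right to left:
  0+5 = 5
  7+3 = 2 carry 1
  4+0+1 = 5
  5+4 = 1 carry 1
  5+5+1 = 3 carry 1
  7+5+1 = 5 carry 1
  7+4+1 = 4 carry 1
  7+6+1 = 6 carry 1
  6+2+1 = 1 carry 1
  1+4+1 = 6
  6+4 = 2 carry 1
  4+5+1 = 2 carry 1
  1+1+1 = 3

0o3226164531525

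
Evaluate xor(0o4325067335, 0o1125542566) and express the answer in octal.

0o5200525653

XOR each oct digit independently (no carries):
  4^1=5, 3^1=2, 2^2=0, 5^5=0, 0^5=5, 6^4=2, 7^2=5, 3^5=6, 3^6=5, 5^6=3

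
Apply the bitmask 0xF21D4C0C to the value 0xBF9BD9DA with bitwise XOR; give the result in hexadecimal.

0x4D8695D6

XOR each hex digit independently (no carries):
  B^F=4, F^2=D, 9^1=8, B^D=6, D^4=9, 9^C=5, D^0=D, A^C=6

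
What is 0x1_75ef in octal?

0o272757

Expand each hex digit to 4 bits: 1=0001 7=0111 5=0101 e=1110 f=1111.
Group the bits in threes: 010 111 010 111 101 111 → 272757.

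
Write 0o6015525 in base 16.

Each octal digit is 3 bits: 6=110 0=000 1=001 5=101 5=101 2=010 5=101.
Group the bits into nibbles: 0001 1000 0001 1011 0101 0101 → 181B55.

0x181B55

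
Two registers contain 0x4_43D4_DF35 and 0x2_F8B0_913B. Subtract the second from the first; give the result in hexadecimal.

0x14B244DFA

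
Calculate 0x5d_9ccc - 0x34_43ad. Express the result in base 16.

Subtract column by column in base 16:
  c-d → f (borrow)
  c-a-1 → 1
  c-3 → 9
  9-4 → 5
  d-4 → 9
  5-3 → 2

0x29591f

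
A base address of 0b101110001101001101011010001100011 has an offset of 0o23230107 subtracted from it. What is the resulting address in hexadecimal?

0x17159841c

0b101110001101001101011010001100011 = 0x171a6b463 in hexadecimal.
0o23230107 = 0x4d3047 in hexadecimal.
Subtract column by column in base 16:
  3-7 → c (borrow)
  6-4-1 → 1
  4-0 → 4
  b-3 → 8
  6-d → 9 (borrow)
  a-4-1 → 5
  1-0 → 1
  7-0 → 7
  1-0 → 1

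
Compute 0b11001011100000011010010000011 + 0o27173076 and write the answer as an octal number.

0o3163225301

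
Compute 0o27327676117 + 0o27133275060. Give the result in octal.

0o56463173177

Add column by column in base 8, right to left:
  7+0 = 7
  1+6 = 7
  1+0 = 1
  6+5 = 3 carry 1
  7+7+1 = 7 carry 1
  6+2+1 = 1 carry 1
  7+3+1 = 3 carry 1
  2+3+1 = 6
  3+1 = 4
  7+7 = 6 carry 1
  2+2+1 = 5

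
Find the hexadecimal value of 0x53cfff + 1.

0x53d000

The trailing 3 digits are F (max in base 16), so adding 1 cascades: they roll to 0 and the next digit up increments.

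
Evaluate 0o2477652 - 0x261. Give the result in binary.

0b10100111110101001001

0o2477652 = 0b10100111111110101010 in binary.
0x261 = 0b1001100001 in binary.
Subtract column by column in base 2:
  0-1 → 1 (borrow)
  1-0-1 → 0
  0-0 → 0
  1-0 → 1
  0-0 → 0
  1-1 → 0
  0-1 → 1 (borrow)
  1-0-1 → 0
  1-0 → 1
  1-1 → 0
  1-0 → 1
  1-0 → 1
  1-0 → 1
  1-0 → 1
  1-0 → 1
  0-0 → 0
  0-0 → 0
  1-0 → 1
  0-0 → 0
  1-0 → 1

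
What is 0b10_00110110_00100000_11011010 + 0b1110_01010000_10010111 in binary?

Add column by column in base 2, right to left:
  0+1 = 1
  1+1 = 0 carry 1
  0+1+1 = 0 carry 1
  1+0+1 = 0 carry 1
  1+1+1 = 1 carry 1
  0+0+1 = 1
  1+0 = 1
  1+1 = 0 carry 1
  0+0+1 = 1
  0+0 = 0
  0+0 = 0
  0+0 = 0
  0+1 = 1
  1+0 = 1
  0+1 = 1
  0+0 = 0
  0+0 = 0
  1+1 = 0 carry 1
  1+1+1 = 1 carry 1
  0+1+1 = 0 carry 1
  1+0+1 = 0 carry 1
  1+0+1 = 0 carry 1
  0+0+1 = 1
  0+0 = 0
  0+0 = 0
  1+0 = 1

0b10010001000111000101110001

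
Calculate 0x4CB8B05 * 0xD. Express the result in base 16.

Multiply each base-16 digit by 13, carrying:
  5×13 = 65 → write 1 carry 4
  0×13+4 = 4 → write 4
  B×13 = 143 → write F carry 8
  8×13+8 = 112 → write 0 carry 7
  B×13+7 = 150 → write 6 carry 9
  C×13+9 = 165 → write 5 carry 10
  4×13+10 = 62 → write E carry 3
  remaining carry: 3

0x3E560F41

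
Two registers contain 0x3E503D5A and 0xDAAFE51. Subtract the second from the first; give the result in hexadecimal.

Subtract column by column in base 16:
  A-1 → 9
  5-5 → 0
  D-E → F (borrow)
  3-F-1 → 3 (borrow)
  0-A-1 → 5 (borrow)
  5-A-1 → A (borrow)
  E-D-1 → 0
  3-0 → 3

0x30A53F09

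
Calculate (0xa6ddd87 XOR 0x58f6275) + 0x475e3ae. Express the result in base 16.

0x1458a3a0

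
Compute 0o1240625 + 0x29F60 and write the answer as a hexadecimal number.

0o1240625 = 0x54195 in hexadecimal.
Add column by column in base 16, right to left:
  5+0 = 5
  9+6 = F
  1+F = 0 carry 1
  4+9+1 = E
  5+2 = 7

0x7E0F5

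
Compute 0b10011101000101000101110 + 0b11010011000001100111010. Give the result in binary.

0b101110000000110101101000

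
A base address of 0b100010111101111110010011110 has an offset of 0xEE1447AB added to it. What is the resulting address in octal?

0o36234642111

0b100010111101111110010011110 = 0o427576236 in octal.
0xEE1447AB = 0o35605043653 in octal.
Add column by column in base 8, right to left:
  6+3 = 1 carry 1
  3+5+1 = 1 carry 1
  2+6+1 = 1 carry 1
  6+3+1 = 2 carry 1
  7+4+1 = 4 carry 1
  5+0+1 = 6
  7+5 = 4 carry 1
  2+0+1 = 3
  4+6 = 2 carry 1
  0+5+1 = 6
  0+3 = 3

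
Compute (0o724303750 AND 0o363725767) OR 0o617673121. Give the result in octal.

0o737773761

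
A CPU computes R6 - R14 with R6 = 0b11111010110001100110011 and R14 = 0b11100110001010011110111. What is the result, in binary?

0b10100100111000111100

Subtract column by column in base 2:
  1-1 → 0
  1-1 → 0
  0-1 → 1 (borrow)
  0-0-1 → 1 (borrow)
  1-1-1 → 1 (borrow)
  1-1-1 → 1 (borrow)
  0-1-1 → 0 (borrow)
  0-1-1 → 0 (borrow)
  1-0-1 → 0
  1-0 → 1
  0-1 → 1 (borrow)
  0-0-1 → 1 (borrow)
  0-1-1 → 0 (borrow)
  1-0-1 → 0
  1-0 → 1
  0-0 → 0
  1-1 → 0
  0-1 → 1 (borrow)
  1-0-1 → 0
  1-0 → 1
  1-1 → 0
  1-1 → 0
  1-1 → 0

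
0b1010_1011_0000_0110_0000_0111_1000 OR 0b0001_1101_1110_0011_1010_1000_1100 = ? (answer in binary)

OR bit by bit (1 where either bit is 1):
  1010101100000110000001111000
| 0001110111100011101010001100
= 1011111111100111101011111100

0b1011111111100111101011111100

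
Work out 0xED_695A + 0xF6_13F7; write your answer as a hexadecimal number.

Add column by column in base 16, right to left:
  A+7 = 1 carry 1
  5+F+1 = 5 carry 1
  9+3+1 = D
  6+1 = 7
  D+6 = 3 carry 1
  E+F+1 = E carry 1
  final carry 1

0x1E37D51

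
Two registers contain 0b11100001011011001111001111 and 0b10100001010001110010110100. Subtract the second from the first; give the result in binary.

0b1000000001001011100011011

Subtract column by column in base 2:
  1-0 → 1
  1-0 → 1
  1-1 → 0
  1-0 → 1
  0-1 → 1 (borrow)
  0-1-1 → 0 (borrow)
  1-0-1 → 0
  1-1 → 0
  1-0 → 1
  1-0 → 1
  0-1 → 1 (borrow)
  0-1-1 → 0 (borrow)
  1-1-1 → 1 (borrow)
  1-0-1 → 0
  0-0 → 0
  1-0 → 1
  1-1 → 0
  0-0 → 0
  1-1 → 0
  0-0 → 0
  0-0 → 0
  0-0 → 0
  0-0 → 0
  1-1 → 0
  1-0 → 1
  1-1 → 0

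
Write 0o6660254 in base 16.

Each octal digit is 3 bits: 6=110 6=110 6=110 0=000 2=010 5=101 4=100.
Group the bits into nibbles: 0001 1011 0110 0000 1010 1100 → 1B60AC.

0x1B60AC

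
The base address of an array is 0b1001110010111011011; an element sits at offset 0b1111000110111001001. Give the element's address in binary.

0b11000111001110100100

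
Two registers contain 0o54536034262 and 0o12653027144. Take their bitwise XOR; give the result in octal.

XOR each oct digit independently (no carries):
  5^1=4, 4^2=6, 5^6=3, 3^5=6, 6^3=5, 0^0=0, 3^2=1, 4^7=3, 2^1=3, 6^4=2, 2^4=6

0o46365013326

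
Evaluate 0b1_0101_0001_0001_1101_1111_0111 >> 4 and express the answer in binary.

Right shift by 4: drop the 4 least-significant bits.

0b101010001000111011111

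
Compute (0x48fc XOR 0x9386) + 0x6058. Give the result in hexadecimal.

0x13bd2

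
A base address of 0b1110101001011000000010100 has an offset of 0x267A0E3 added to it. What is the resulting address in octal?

0o417050367

0b1110101001011000000010100 = 0o165130024 in octal.
0x267A0E3 = 0o231720343 in octal.
Add column by column in base 8, right to left:
  4+3 = 7
  2+4 = 6
  0+3 = 3
  0+0 = 0
  3+2 = 5
  1+7 = 0 carry 1
  5+1+1 = 7
  6+3 = 1 carry 1
  1+2+1 = 4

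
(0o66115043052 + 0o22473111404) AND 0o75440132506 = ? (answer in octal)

0o10400110406

Add column by column in base 8, right to left:
  2+4 = 6
  5+0 = 5
  0+4 = 4
  3+1 = 4
  4+1 = 5
  0+1 = 1
  5+3 = 0 carry 1
  1+7+1 = 1 carry 1
  1+4+1 = 6
  6+2 = 0 carry 1
  6+2+1 = 1 carry 1
  final carry 1
Sum = 0o110610154456; now AND with 0o75440132506:
  1&0=0, 1&7=1, 0&5=0, 6&4=4, 1&4=0, 0&0=0, 1&1=1, 5&3=1, 4&2=0, 4&5=4, 5&0=0, 6&6=6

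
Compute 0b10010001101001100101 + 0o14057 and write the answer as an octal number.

0b10010001101001100101 = 0o2215145 in octal.
Add column by column in base 8, right to left:
  5+7 = 4 carry 1
  4+5+1 = 2 carry 1
  1+0+1 = 2
  5+4 = 1 carry 1
  1+1+1 = 3
  2+0 = 2
  2+0 = 2

0o2231224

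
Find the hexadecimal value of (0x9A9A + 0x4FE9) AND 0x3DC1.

Add column by column in base 16, right to left:
  A+9 = 3 carry 1
  9+E+1 = 8 carry 1
  A+F+1 = A carry 1
  9+4+1 = E
Sum = 0xEA83; now AND with 0x3DC1:
  E&3=2, A&D=8, 8&C=8, 3&1=1

0x2881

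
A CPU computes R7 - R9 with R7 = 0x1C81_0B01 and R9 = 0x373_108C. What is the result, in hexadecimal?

Subtract column by column in base 16:
  1-C → 5 (borrow)
  0-8-1 → 7 (borrow)
  B-0-1 → A
  0-1 → F (borrow)
  1-3-1 → D (borrow)
  8-7-1 → 0
  C-3 → 9
  1-0 → 1

0x190DFA75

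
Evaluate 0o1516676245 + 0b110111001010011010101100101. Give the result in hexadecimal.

0x1420b20a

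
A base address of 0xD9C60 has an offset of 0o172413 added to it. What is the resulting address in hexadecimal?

0o172413 = 0xF50B in hexadecimal.
Add column by column in base 16, right to left:
  0+B = B
  6+0 = 6
  C+5 = 1 carry 1
  9+F+1 = 9 carry 1
  D+0+1 = E

0xE916B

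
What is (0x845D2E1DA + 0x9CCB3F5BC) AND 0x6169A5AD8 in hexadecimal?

0x212825290

Add column by column in base 16, right to left:
  A+C = 6 carry 1
  D+B+1 = 9 carry 1
  1+5+1 = 7
  E+F = D carry 1
  2+3+1 = 6
  D+B = 8 carry 1
  5+C+1 = 2 carry 1
  4+C+1 = 1 carry 1
  8+9+1 = 2 carry 1
  final carry 1
Sum = 0x121286D796; now AND with 0x6169A5AD8:
  1&0=0, 2&6=2, 1&1=1, 2&6=2, 8&9=8, 6&A=2, D&5=5, 7&A=2, 9&D=9, 6&8=0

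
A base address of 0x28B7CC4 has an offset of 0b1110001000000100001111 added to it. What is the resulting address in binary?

0x28B7CC4 = 0b10100010110111110011000100 in binary.
Add column by column in base 2, right to left:
  0+1 = 1
  0+1 = 1
  1+1 = 0 carry 1
  0+1+1 = 0 carry 1
  0+0+1 = 1
  0+0 = 0
  1+0 = 1
  1+0 = 1
  0+1 = 1
  0+0 = 0
  1+0 = 1
  1+0 = 1
  1+0 = 1
  1+0 = 1
  1+0 = 1
  0+1 = 1
  1+0 = 1
  1+0 = 1
  0+0 = 0
  1+1 = 0 carry 1
  0+1+1 = 0 carry 1
  0+1+1 = 0 carry 1
  0+0+1 = 1
  1+0 = 1
  0+0 = 0
  1+0 = 1

0b10110000111111110111010011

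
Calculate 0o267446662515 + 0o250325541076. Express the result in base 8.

Add column by column in base 8, right to left:
  5+6 = 3 carry 1
  1+7+1 = 1 carry 1
  5+0+1 = 6
  2+1 = 3
  6+4 = 2 carry 1
  6+5+1 = 4 carry 1
  6+5+1 = 4 carry 1
  4+2+1 = 7
  4+3 = 7
  7+0 = 7
  6+5 = 3 carry 1
  2+2+1 = 5

0o537774423613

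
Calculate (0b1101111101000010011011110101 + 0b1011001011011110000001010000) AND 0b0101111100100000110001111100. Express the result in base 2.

Add column by column in base 2, right to left:
  1+0 = 1
  0+0 = 0
  1+0 = 1
  0+0 = 0
  1+1 = 0 carry 1
  1+0+1 = 0 carry 1
  1+1+1 = 1 carry 1
  1+0+1 = 0 carry 1
  0+0+1 = 1
  1+0 = 1
  1+0 = 1
  0+0 = 0
  0+0 = 0
  1+1 = 0 carry 1
  0+1+1 = 0 carry 1
  0+1+1 = 0 carry 1
  0+1+1 = 0 carry 1
  0+0+1 = 1
  1+1 = 0 carry 1
  0+1+1 = 0 carry 1
  1+0+1 = 0 carry 1
  1+1+1 = 1 carry 1
  1+0+1 = 0 carry 1
  1+0+1 = 0 carry 1
  1+1+1 = 1 carry 1
  0+1+1 = 0 carry 1
  1+0+1 = 0 carry 1
  1+1+1 = 1 carry 1
  final carry 1
Sum = 0b11001001000100000011101000101; now AND with 0b0101111100100000110001111100:
  11001001000100000011101000101
& 00101111100100000110001111100
= 00001001000100000010001000100

0b1001000100000010001000100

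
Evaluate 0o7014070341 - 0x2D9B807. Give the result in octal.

0o6525534332

0x2D9B807 = 0o266334007 in octal.
Subtract column by column in base 8:
  1-7 → 2 (borrow)
  4-0-1 → 3
  3-0 → 3
  0-4 → 4 (borrow)
  7-3-1 → 3
  0-3 → 5 (borrow)
  4-6-1 → 5 (borrow)
  1-6-1 → 2 (borrow)
  0-2-1 → 5 (borrow)
  7-0-1 → 6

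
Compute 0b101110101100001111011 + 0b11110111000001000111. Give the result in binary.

0b1001101100100011000010

Add column by column in base 2, right to left:
  1+1 = 0 carry 1
  1+1+1 = 1 carry 1
  0+1+1 = 0 carry 1
  1+0+1 = 0 carry 1
  1+0+1 = 0 carry 1
  1+0+1 = 0 carry 1
  1+1+1 = 1 carry 1
  0+0+1 = 1
  0+0 = 0
  0+0 = 0
  0+0 = 0
  1+0 = 1
  1+1 = 0 carry 1
  0+1+1 = 0 carry 1
  1+1+1 = 1 carry 1
  0+0+1 = 1
  1+1 = 0 carry 1
  1+1+1 = 1 carry 1
  1+1+1 = 1 carry 1
  0+1+1 = 0 carry 1
  1+0+1 = 0 carry 1
  final carry 1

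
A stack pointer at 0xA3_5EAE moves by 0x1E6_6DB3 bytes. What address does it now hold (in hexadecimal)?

0x289CC61

Add column by column in base 16, right to left:
  E+3 = 1 carry 1
  A+B+1 = 6 carry 1
  E+D+1 = C carry 1
  5+6+1 = C
  3+6 = 9
  A+E = 8 carry 1
  0+1+1 = 2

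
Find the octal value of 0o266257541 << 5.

0o13312766040

5 bits is not a whole number of base-8 digits; in binary: 10110110010101111101100001 << 5 = 1011011001010111110110000100000.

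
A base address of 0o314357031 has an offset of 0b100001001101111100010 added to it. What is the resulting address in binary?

0b11010000100111100111111011

0o314357031 = 0b11001100011101111000011001 in binary.
Add column by column in base 2, right to left:
  1+0 = 1
  0+1 = 1
  0+0 = 0
  1+0 = 1
  1+0 = 1
  0+1 = 1
  0+1 = 1
  0+1 = 1
  0+1 = 1
  1+1 = 0 carry 1
  1+0+1 = 0 carry 1
  1+1+1 = 1 carry 1
  1+1+1 = 1 carry 1
  0+0+1 = 1
  1+0 = 1
  1+1 = 0 carry 1
  1+0+1 = 0 carry 1
  0+0+1 = 1
  0+0 = 0
  0+0 = 0
  1+1 = 0 carry 1
  1+0+1 = 0 carry 1
  0+0+1 = 1
  0+0 = 0
  1+0 = 1
  1+0 = 1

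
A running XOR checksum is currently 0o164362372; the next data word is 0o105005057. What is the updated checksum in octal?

0o061367325

XOR each oct digit independently (no carries):
  1^1=0, 6^0=6, 4^5=1, 3^0=3, 6^0=6, 2^5=7, 3^0=3, 7^5=2, 2^7=5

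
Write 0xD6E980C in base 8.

Expand each hex digit to 4 bits: D=1101 6=0110 E=1110 9=1001 8=1000 0=0000 C=1100.
Group the bits in threes: 001 101 011 011 101 001 100 000 001 100 → 1533514014.

0o1533514014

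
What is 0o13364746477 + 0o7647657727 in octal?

0o23234626426

Add column by column in base 8, right to left:
  7+7 = 6 carry 1
  7+2+1 = 2 carry 1
  4+7+1 = 4 carry 1
  6+7+1 = 6 carry 1
  4+5+1 = 2 carry 1
  7+6+1 = 6 carry 1
  4+7+1 = 4 carry 1
  6+4+1 = 3 carry 1
  3+6+1 = 2 carry 1
  3+7+1 = 3 carry 1
  1+0+1 = 2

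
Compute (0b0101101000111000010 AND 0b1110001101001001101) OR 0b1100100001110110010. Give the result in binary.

0b1100101001111110010

0b0101101000111000010 AND 0b1110001101001001101 = 0b0100001000001000000.
Then OR with 0b1100100001110110010.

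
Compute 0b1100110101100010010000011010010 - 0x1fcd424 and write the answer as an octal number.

0o14455046256

0b1100110101100010010000011010010 = 0o14654220322 in octal.
0x1fcd424 = 0o177152044 in octal.
Subtract column by column in base 8:
  2-4 → 6 (borrow)
  2-4-1 → 5 (borrow)
  3-0-1 → 2
  0-2 → 6 (borrow)
  2-5-1 → 4 (borrow)
  2-1-1 → 0
  4-7 → 5 (borrow)
  5-7-1 → 5 (borrow)
  6-1-1 → 4
  4-0 → 4
  1-0 → 1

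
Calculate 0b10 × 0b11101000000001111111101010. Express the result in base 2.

0b111010000000011111111010100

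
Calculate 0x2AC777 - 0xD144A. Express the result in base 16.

Subtract column by column in base 16:
  7-A → D (borrow)
  7-4-1 → 2
  7-4 → 3
  C-1 → B
  A-D → D (borrow)
  2-0-1 → 1

0x1DB32D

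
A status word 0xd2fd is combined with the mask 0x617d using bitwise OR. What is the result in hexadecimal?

OR each hex digit independently (no carries):
  d|6=f, 2|1=3, f|7=f, d|d=d

0xf3fd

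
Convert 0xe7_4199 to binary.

Expand each hex digit to 4 bits: e=1110 7=0111 4=0100 1=0001 9=1001 9=1001.

0b111001110100000110011001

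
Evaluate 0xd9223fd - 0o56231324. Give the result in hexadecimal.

0xcd8f129

0o56231324 = 0xb932d4 in hexadecimal.
Subtract column by column in base 16:
  d-4 → 9
  f-d → 2
  3-2 → 1
  2-3 → f (borrow)
  2-9-1 → 8 (borrow)
  9-b-1 → d (borrow)
  d-0-1 → c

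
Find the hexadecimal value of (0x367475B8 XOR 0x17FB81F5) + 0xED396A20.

0x10EC95E6D

First 0x367475B8 XOR 0x17FB81F5 = 0x218FF44D.
Add column by column in base 16, right to left:
  D+0 = D
  4+2 = 6
  4+A = E
  F+6 = 5 carry 1
  F+9+1 = 9 carry 1
  8+3+1 = C
  1+D = E
  2+E = 0 carry 1
  final carry 1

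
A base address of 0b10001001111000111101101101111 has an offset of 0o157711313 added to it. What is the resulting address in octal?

0o2277007072

0b10001001111000111101101101111 = 0o2117075557 in octal.
Add column by column in base 8, right to left:
  7+3 = 2 carry 1
  5+1+1 = 7
  5+3 = 0 carry 1
  5+1+1 = 7
  7+1 = 0 carry 1
  0+7+1 = 0 carry 1
  7+7+1 = 7 carry 1
  1+5+1 = 7
  1+1 = 2
  2+0 = 2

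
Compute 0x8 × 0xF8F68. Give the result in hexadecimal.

Multiply each base-16 digit by 8, carrying:
  8×8 = 64 → write 0 carry 4
  6×8+4 = 52 → write 4 carry 3
  F×8+3 = 123 → write B carry 7
  8×8+7 = 71 → write 7 carry 4
  F×8+4 = 124 → write C carry 7
  remaining carry: 7

0x7C7B40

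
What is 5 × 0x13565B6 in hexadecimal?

0x60AFC8E

Multiply each base-16 digit by 5, carrying:
  6×5 = 30 → write E carry 1
  B×5+1 = 56 → write 8 carry 3
  5×5+3 = 28 → write C carry 1
  6×5+1 = 31 → write F carry 1
  5×5+1 = 26 → write A carry 1
  3×5+1 = 16 → write 0 carry 1
  1×5+1 = 6 → write 6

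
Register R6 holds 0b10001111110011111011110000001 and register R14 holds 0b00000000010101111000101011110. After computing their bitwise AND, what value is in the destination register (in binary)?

0b00000000010001111000100000000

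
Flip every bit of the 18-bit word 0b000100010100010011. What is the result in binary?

Invert each bit: 000100010100010011 → 111011101011101100.

0b111011101011101100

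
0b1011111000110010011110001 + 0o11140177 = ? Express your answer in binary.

0b1101000010010010101110000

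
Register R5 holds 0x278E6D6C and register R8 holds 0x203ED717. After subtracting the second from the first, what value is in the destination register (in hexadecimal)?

0x74F9655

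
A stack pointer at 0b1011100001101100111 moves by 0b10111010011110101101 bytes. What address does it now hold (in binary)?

0b100010110101100010100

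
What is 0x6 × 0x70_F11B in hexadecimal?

0x2A5A6A2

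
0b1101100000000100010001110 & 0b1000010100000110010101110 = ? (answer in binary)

0b1000000000000100010001110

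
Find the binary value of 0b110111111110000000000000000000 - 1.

The trailing 19 digits are 0, so subtracting 1 borrows through: they become 1 and the next digit up decrements.

0b110111111101111111111111111111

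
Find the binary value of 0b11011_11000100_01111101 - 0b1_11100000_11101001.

0b110011110001110010100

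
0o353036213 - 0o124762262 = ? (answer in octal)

Subtract column by column in base 8:
  3-2 → 1
  1-6 → 3 (borrow)
  2-2-1 → 7 (borrow)
  6-2-1 → 3
  3-6 → 5 (borrow)
  0-7-1 → 0 (borrow)
  3-4-1 → 6 (borrow)
  5-2-1 → 2
  3-1 → 2

0o226053731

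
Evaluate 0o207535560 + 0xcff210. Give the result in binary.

0o207535560 = 0b10000111101011101101110000 in binary.
0xcff210 = 0b110011111111001000010000 in binary.
Add column by column in base 2, right to left:
  0+0 = 0
  0+0 = 0
  0+0 = 0
  0+0 = 0
  1+1 = 0 carry 1
  1+0+1 = 0 carry 1
  1+0+1 = 0 carry 1
  0+0+1 = 1
  1+0 = 1
  1+1 = 0 carry 1
  0+0+1 = 1
  1+0 = 1
  1+1 = 0 carry 1
  1+1+1 = 1 carry 1
  0+1+1 = 0 carry 1
  1+1+1 = 1 carry 1
  0+1+1 = 0 carry 1
  1+1+1 = 1 carry 1
  1+1+1 = 1 carry 1
  1+1+1 = 1 carry 1
  1+0+1 = 0 carry 1
  0+0+1 = 1
  0+1 = 1
  0+1 = 1
  0+0 = 0
  1+0 = 1

0b10111011101010110110000000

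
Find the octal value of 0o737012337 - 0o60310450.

0o656501667

Subtract column by column in base 8:
  7-0 → 7
  3-5 → 6 (borrow)
  3-4-1 → 6 (borrow)
  2-0-1 → 1
  1-1 → 0
  0-3 → 5 (borrow)
  7-0-1 → 6
  3-6 → 5 (borrow)
  7-0-1 → 6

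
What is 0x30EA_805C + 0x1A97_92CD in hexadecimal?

0x4B821329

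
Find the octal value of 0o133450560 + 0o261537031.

0o415207611

Add column by column in base 8, right to left:
  0+1 = 1
  6+3 = 1 carry 1
  5+0+1 = 6
  0+7 = 7
  5+3 = 0 carry 1
  4+5+1 = 2 carry 1
  3+1+1 = 5
  3+6 = 1 carry 1
  1+2+1 = 4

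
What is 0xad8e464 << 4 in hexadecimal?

Shifting left by 4 bits = 1 hex digit: append 1 zero.

0xad8e4640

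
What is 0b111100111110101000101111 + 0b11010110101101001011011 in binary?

Add column by column in base 2, right to left:
  1+1 = 0 carry 1
  1+1+1 = 1 carry 1
  1+0+1 = 0 carry 1
  1+1+1 = 1 carry 1
  0+1+1 = 0 carry 1
  1+0+1 = 0 carry 1
  0+1+1 = 0 carry 1
  0+0+1 = 1
  0+0 = 0
  1+1 = 0 carry 1
  0+0+1 = 1
  1+1 = 0 carry 1
  0+1+1 = 0 carry 1
  1+0+1 = 0 carry 1
  1+1+1 = 1 carry 1
  1+0+1 = 0 carry 1
  1+1+1 = 1 carry 1
  1+1+1 = 1 carry 1
  0+0+1 = 1
  0+1 = 1
  1+0 = 1
  1+1 = 0 carry 1
  1+1+1 = 1 carry 1
  1+0+1 = 0 carry 1
  final carry 1

0b1010111110100010010001010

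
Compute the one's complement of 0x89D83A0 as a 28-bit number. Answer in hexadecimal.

0x7627C5F

Each hex digit d becomes F−d:
  8→7, 9→6, D→2, 8→7, 3→C, A→5, 0→F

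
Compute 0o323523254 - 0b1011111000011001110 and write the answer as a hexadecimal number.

0x348B5DE

0o323523254 = 0x34EA6AC in hexadecimal.
0b1011111000011001110 = 0x5F0CE in hexadecimal.
Subtract column by column in base 16:
  C-E → E (borrow)
  A-C-1 → D (borrow)
  6-0-1 → 5
  A-F → B (borrow)
  E-5-1 → 8
  4-0 → 4
  3-0 → 3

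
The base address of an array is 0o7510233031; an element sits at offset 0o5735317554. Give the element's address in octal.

0o15445552605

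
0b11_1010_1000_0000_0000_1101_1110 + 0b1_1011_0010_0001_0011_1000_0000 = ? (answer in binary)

0b101010110100001010001011110

Add column by column in base 2, right to left:
  0+0 = 0
  1+0 = 1
  1+0 = 1
  1+0 = 1
  1+0 = 1
  0+0 = 0
  1+0 = 1
  1+1 = 0 carry 1
  0+1+1 = 0 carry 1
  0+1+1 = 0 carry 1
  0+0+1 = 1
  0+0 = 0
  0+1 = 1
  0+0 = 0
  0+0 = 0
  0+0 = 0
  0+0 = 0
  0+1 = 1
  0+0 = 0
  1+0 = 1
  0+1 = 1
  1+1 = 0 carry 1
  0+0+1 = 1
  1+1 = 0 carry 1
  1+1+1 = 1 carry 1
  1+0+1 = 0 carry 1
  final carry 1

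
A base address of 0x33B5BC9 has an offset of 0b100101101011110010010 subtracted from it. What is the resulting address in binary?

0b11001010001000010000110111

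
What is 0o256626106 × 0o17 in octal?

0o5075714032

Multiply each base-8 digit by 15, carrying:
  6×15 = 90 → write 2 carry 11
  0×15+11 = 11 → write 3 carry 1
  1×15+1 = 16 → write 0 carry 2
  6×15+2 = 92 → write 4 carry 11
  2×15+11 = 41 → write 1 carry 5
  6×15+5 = 95 → write 7 carry 11
  6×15+11 = 101 → write 5 carry 12
  5×15+12 = 87 → write 7 carry 10
  2×15+10 = 40 → write 0 carry 5
  remaining carry: 5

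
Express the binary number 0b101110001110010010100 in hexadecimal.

0x171c94

Group the bits into nibbles: 0001 0111 0001 1100 1001 0100 → 171c94.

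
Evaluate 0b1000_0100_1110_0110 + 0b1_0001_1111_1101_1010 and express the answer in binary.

0b11010010011000000

Add column by column in base 2, right to left:
  0+0 = 0
  1+1 = 0 carry 1
  1+0+1 = 0 carry 1
  0+1+1 = 0 carry 1
  0+1+1 = 0 carry 1
  1+0+1 = 0 carry 1
  1+1+1 = 1 carry 1
  1+1+1 = 1 carry 1
  0+1+1 = 0 carry 1
  0+1+1 = 0 carry 1
  1+1+1 = 1 carry 1
  0+1+1 = 0 carry 1
  0+1+1 = 0 carry 1
  0+0+1 = 1
  0+0 = 0
  1+0 = 1
  0+1 = 1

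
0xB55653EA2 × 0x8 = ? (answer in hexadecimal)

Multiply each base-16 digit by 8, carrying:
  2×8 = 16 → write 0 carry 1
  A×8+1 = 81 → write 1 carry 5
  E×8+5 = 117 → write 5 carry 7
  3×8+7 = 31 → write F carry 1
  5×8+1 = 41 → write 9 carry 2
  6×8+2 = 50 → write 2 carry 3
  5×8+3 = 43 → write B carry 2
  5×8+2 = 42 → write A carry 2
  B×8+2 = 90 → write A carry 5
  remaining carry: 5

0x5AAB29F510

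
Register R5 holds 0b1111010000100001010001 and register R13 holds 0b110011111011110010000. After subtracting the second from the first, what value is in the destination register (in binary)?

0b1000110001000011000001

Subtract column by column in base 2:
  1-0 → 1
  0-0 → 0
  0-0 → 0
  0-0 → 0
  1-1 → 0
  0-0 → 0
  1-0 → 1
  0-1 → 1 (borrow)
  0-1-1 → 0 (borrow)
  0-1-1 → 0 (borrow)
  0-1-1 → 0 (borrow)
  1-0-1 → 0
  0-1 → 1 (borrow)
  0-1-1 → 0 (borrow)
  0-1-1 → 0 (borrow)
  0-1-1 → 0 (borrow)
  1-1-1 → 1 (borrow)
  0-0-1 → 1 (borrow)
  1-0-1 → 0
  1-1 → 0
  1-1 → 0
  1-0 → 1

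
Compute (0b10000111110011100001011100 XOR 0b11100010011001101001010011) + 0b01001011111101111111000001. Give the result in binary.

0b10110001101000000111010000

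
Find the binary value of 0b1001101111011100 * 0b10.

0b10011011110111000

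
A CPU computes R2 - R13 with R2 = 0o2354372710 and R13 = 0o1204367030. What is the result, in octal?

Subtract column by column in base 8:
  0-0 → 0
  1-3 → 6 (borrow)
  7-0-1 → 6
  2-7 → 3 (borrow)
  7-6-1 → 0
  3-3 → 0
  4-4 → 0
  5-0 → 5
  3-2 → 1
  2-1 → 1

0o1150003660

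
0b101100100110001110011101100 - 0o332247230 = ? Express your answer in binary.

0b10001010011100111001010100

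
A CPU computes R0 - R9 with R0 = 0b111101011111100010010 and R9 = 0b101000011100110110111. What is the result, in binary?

0b10101000010101011011

Subtract column by column in base 2:
  0-1 → 1 (borrow)
  1-1-1 → 1 (borrow)
  0-1-1 → 0 (borrow)
  0-0-1 → 1 (borrow)
  1-1-1 → 1 (borrow)
  0-1-1 → 0 (borrow)
  0-0-1 → 1 (borrow)
  0-1-1 → 0 (borrow)
  1-1-1 → 1 (borrow)
  1-0-1 → 0
  1-0 → 1
  1-1 → 0
  1-1 → 0
  1-1 → 0
  0-0 → 0
  1-0 → 1
  0-0 → 0
  1-0 → 1
  1-1 → 0
  1-0 → 1
  1-1 → 0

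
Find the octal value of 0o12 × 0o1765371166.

0o23626674234

Multiply each base-8 digit by 10, carrying:
  6×10 = 60 → write 4 carry 7
  6×10+7 = 67 → write 3 carry 8
  1×10+8 = 18 → write 2 carry 2
  1×10+2 = 12 → write 4 carry 1
  7×10+1 = 71 → write 7 carry 8
  3×10+8 = 38 → write 6 carry 4
  5×10+4 = 54 → write 6 carry 6
  6×10+6 = 66 → write 2 carry 8
  7×10+8 = 78 → write 6 carry 9
  1×10+9 = 19 → write 3 carry 2
  remaining carry: 2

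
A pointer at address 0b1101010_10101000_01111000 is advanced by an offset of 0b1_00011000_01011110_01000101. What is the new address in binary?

Add column by column in base 2, right to left:
  0+1 = 1
  0+0 = 0
  0+1 = 1
  1+0 = 1
  1+0 = 1
  1+0 = 1
  1+1 = 0 carry 1
  0+0+1 = 1
  0+0 = 0
  0+1 = 1
  0+1 = 1
  1+1 = 0 carry 1
  0+1+1 = 0 carry 1
  1+0+1 = 0 carry 1
  0+1+1 = 0 carry 1
  1+0+1 = 0 carry 1
  0+0+1 = 1
  1+0 = 1
  0+0 = 0
  1+1 = 0 carry 1
  0+1+1 = 0 carry 1
  1+0+1 = 0 carry 1
  1+0+1 = 0 carry 1
  0+0+1 = 1
  0+1 = 1

0b1100000110000011010111101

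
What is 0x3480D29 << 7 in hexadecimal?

0x1A4069480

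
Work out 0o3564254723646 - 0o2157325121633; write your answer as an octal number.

Subtract column by column in base 8:
  6-3 → 3
  4-3 → 1
  6-6 → 0
  3-1 → 2
  2-2 → 0
  7-1 → 6
  4-5 → 7 (borrow)
  5-2-1 → 2
  2-3 → 7 (borrow)
  4-7-1 → 4 (borrow)
  6-5-1 → 0
  5-1 → 4
  3-2 → 1

0o1404727602013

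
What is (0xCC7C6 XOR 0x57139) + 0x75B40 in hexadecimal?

First 0xCC7C6 XOR 0x57139 = 0x9B6FF.
Add column by column in base 16, right to left:
  F+0 = F
  F+4 = 3 carry 1
  6+B+1 = 2 carry 1
  B+5+1 = 1 carry 1
  9+7+1 = 1 carry 1
  final carry 1

0x11123F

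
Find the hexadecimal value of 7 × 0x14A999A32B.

0x90A333762D

Multiply each base-16 digit by 7, carrying:
  B×7 = 77 → write D carry 4
  2×7+4 = 18 → write 2 carry 1
  3×7+1 = 22 → write 6 carry 1
  A×7+1 = 71 → write 7 carry 4
  9×7+4 = 67 → write 3 carry 4
  9×7+4 = 67 → write 3 carry 4
  9×7+4 = 67 → write 3 carry 4
  A×7+4 = 74 → write A carry 4
  4×7+4 = 32 → write 0 carry 2
  1×7+2 = 9 → write 9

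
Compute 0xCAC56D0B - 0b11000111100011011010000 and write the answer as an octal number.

0xCAC56D0B = 0o31261266413 in octal.
0b11000111100011011010000 = 0o30743320 in octal.
Subtract column by column in base 8:
  3-0 → 3
  1-2 → 7 (borrow)
  4-3-1 → 0
  6-3 → 3
  6-4 → 2
  2-7 → 3 (borrow)
  1-0-1 → 0
  6-3 → 3
  2-0 → 2
  1-0 → 1
  3-0 → 3

0o31230323073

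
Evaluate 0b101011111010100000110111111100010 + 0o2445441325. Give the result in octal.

0o56371531267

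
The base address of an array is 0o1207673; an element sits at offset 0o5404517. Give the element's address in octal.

0o6614412

Add column by column in base 8, right to left:
  3+7 = 2 carry 1
  7+1+1 = 1 carry 1
  6+5+1 = 4 carry 1
  7+4+1 = 4 carry 1
  0+0+1 = 1
  2+4 = 6
  1+5 = 6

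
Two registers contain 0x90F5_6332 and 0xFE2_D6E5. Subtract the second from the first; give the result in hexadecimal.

0x81128C4D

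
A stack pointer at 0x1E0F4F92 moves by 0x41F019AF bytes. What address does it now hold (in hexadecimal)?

Add column by column in base 16, right to left:
  2+F = 1 carry 1
  9+A+1 = 4 carry 1
  F+9+1 = 9 carry 1
  4+1+1 = 6
  F+0 = F
  0+F = F
  E+1 = F
  1+4 = 5

0x5FFF6941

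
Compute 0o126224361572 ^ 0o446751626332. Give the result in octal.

0o560575547640

XOR each oct digit independently (no carries):
  1^4=5, 2^4=6, 6^6=0, 2^7=5, 2^5=7, 4^1=5, 3^6=5, 6^2=4, 1^6=7, 5^3=6, 7^3=4, 2^2=0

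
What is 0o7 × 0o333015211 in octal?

Multiply each base-8 digit by 7, carrying:
  1×7 = 7 → write 7
  1×7 = 7 → write 7
  2×7 = 14 → write 6 carry 1
  5×7+1 = 36 → write 4 carry 4
  1×7+4 = 11 → write 3 carry 1
  0×7+1 = 1 → write 1
  3×7 = 21 → write 5 carry 2
  3×7+2 = 23 → write 7 carry 2
  3×7+2 = 23 → write 7 carry 2
  remaining carry: 2

0o2775134677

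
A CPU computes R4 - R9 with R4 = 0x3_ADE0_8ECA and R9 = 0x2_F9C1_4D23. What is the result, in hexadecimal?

0xB41F41A7

Subtract column by column in base 16:
  A-3 → 7
  C-2 → A
  E-D → 1
  8-4 → 4
  0-1 → F (borrow)
  E-C-1 → 1
  D-9 → 4
  A-F → B (borrow)
  3-2-1 → 0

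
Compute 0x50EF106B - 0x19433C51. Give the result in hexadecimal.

0x37ABD41A

Subtract column by column in base 16:
  B-1 → A
  6-5 → 1
  0-C → 4 (borrow)
  1-3-1 → D (borrow)
  F-3-1 → B
  E-4 → A
  0-9 → 7 (borrow)
  5-1-1 → 3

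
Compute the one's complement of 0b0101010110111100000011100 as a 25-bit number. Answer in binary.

0b1010101001000011111100011

Invert each bit: 0101010110111100000011100 → 1010101001000011111100011.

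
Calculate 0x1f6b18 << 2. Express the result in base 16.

2 bits is not a whole number of base-16 digits; in binary: 111110110101100011000 << 2 = 11111011010110001100000.

0x7dac60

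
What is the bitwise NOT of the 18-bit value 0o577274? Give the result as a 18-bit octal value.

Each oct digit d becomes 7−d:
  5→2, 7→0, 7→0, 2→5, 7→0, 4→3

0o200503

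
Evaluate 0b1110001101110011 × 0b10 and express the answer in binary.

0b11100011011100110

Multiply each base-2 digit by 2, carrying:
  1×2 = 2 → write 0 carry 1
  1×2+1 = 3 → write 1 carry 1
  0×2+1 = 1 → write 1
  0×2 = 0 → write 0
  1×2 = 2 → write 0 carry 1
  1×2+1 = 3 → write 1 carry 1
  1×2+1 = 3 → write 1 carry 1
  0×2+1 = 1 → write 1
  1×2 = 2 → write 0 carry 1
  1×2+1 = 3 → write 1 carry 1
  0×2+1 = 1 → write 1
  0×2 = 0 → write 0
  0×2 = 0 → write 0
  1×2 = 2 → write 0 carry 1
  1×2+1 = 3 → write 1 carry 1
  1×2+1 = 3 → write 1 carry 1
  remaining carry: 1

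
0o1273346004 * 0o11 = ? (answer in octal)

Multiply each base-8 digit by 9, carrying:
  4×9 = 36 → write 4 carry 4
  0×9+4 = 4 → write 4
  0×9 = 0 → write 0
  6×9 = 54 → write 6 carry 6
  4×9+6 = 42 → write 2 carry 5
  3×9+5 = 32 → write 0 carry 4
  3×9+4 = 31 → write 7 carry 3
  7×9+3 = 66 → write 2 carry 8
  2×9+8 = 26 → write 2 carry 3
  1×9+3 = 12 → write 4 carry 1
  remaining carry: 1

0o14227026044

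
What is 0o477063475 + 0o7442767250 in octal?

0o10142052745

Add column by column in base 8, right to left:
  5+0 = 5
  7+5 = 4 carry 1
  4+2+1 = 7
  3+7 = 2 carry 1
  6+6+1 = 5 carry 1
  0+7+1 = 0 carry 1
  7+2+1 = 2 carry 1
  7+4+1 = 4 carry 1
  4+4+1 = 1 carry 1
  0+7+1 = 0 carry 1
  final carry 1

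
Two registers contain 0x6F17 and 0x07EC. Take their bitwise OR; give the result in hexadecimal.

OR each hex digit independently (no carries):
  6|0=6, F|7=F, 1|E=F, 7|C=F

0x6FFF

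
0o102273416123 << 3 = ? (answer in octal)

Shifting left by 3 bits = 1 oct digit: append 1 zero.

0o1022734161230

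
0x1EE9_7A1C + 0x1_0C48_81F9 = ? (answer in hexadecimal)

0x12B31FC15

Add column by column in base 16, right to left:
  C+9 = 5 carry 1
  1+F+1 = 1 carry 1
  A+1+1 = C
  7+8 = F
  9+8 = 1 carry 1
  E+4+1 = 3 carry 1
  E+C+1 = B carry 1
  1+0+1 = 2
  0+1 = 1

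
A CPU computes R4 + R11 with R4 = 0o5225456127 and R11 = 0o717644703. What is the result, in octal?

0o6145323032

Add column by column in base 8, right to left:
  7+3 = 2 carry 1
  2+0+1 = 3
  1+7 = 0 carry 1
  6+4+1 = 3 carry 1
  5+4+1 = 2 carry 1
  4+6+1 = 3 carry 1
  5+7+1 = 5 carry 1
  2+1+1 = 4
  2+7 = 1 carry 1
  5+0+1 = 6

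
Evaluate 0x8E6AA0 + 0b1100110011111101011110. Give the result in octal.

0o60324776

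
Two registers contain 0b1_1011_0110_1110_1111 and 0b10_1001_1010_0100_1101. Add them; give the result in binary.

0b1000101000100111100

Add column by column in base 2, right to left:
  1+1 = 0 carry 1
  1+0+1 = 0 carry 1
  1+1+1 = 1 carry 1
  1+1+1 = 1 carry 1
  0+0+1 = 1
  1+0 = 1
  1+1 = 0 carry 1
  1+0+1 = 0 carry 1
  0+0+1 = 1
  1+1 = 0 carry 1
  1+0+1 = 0 carry 1
  0+1+1 = 0 carry 1
  1+1+1 = 1 carry 1
  1+0+1 = 0 carry 1
  0+0+1 = 1
  1+1 = 0 carry 1
  1+0+1 = 0 carry 1
  0+1+1 = 0 carry 1
  final carry 1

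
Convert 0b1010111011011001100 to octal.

Group the bits in threes: 001 010 111 011 011 001 100 → 1273314.

0o1273314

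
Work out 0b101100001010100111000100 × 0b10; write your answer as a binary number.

0b1011000010101001110001000

Multiply each base-2 digit by 2, carrying:
  0×2 = 0 → write 0
  0×2 = 0 → write 0
  1×2 = 2 → write 0 carry 1
  0×2+1 = 1 → write 1
  0×2 = 0 → write 0
  0×2 = 0 → write 0
  1×2 = 2 → write 0 carry 1
  1×2+1 = 3 → write 1 carry 1
  1×2+1 = 3 → write 1 carry 1
  0×2+1 = 1 → write 1
  0×2 = 0 → write 0
  1×2 = 2 → write 0 carry 1
  0×2+1 = 1 → write 1
  1×2 = 2 → write 0 carry 1
  0×2+1 = 1 → write 1
  1×2 = 2 → write 0 carry 1
  0×2+1 = 1 → write 1
  0×2 = 0 → write 0
  0×2 = 0 → write 0
  0×2 = 0 → write 0
  1×2 = 2 → write 0 carry 1
  1×2+1 = 3 → write 1 carry 1
  0×2+1 = 1 → write 1
  1×2 = 2 → write 0 carry 1
  remaining carry: 1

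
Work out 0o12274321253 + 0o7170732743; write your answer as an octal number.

0o21465254216

Add column by column in base 8, right to left:
  3+3 = 6
  5+4 = 1 carry 1
  2+7+1 = 2 carry 1
  1+2+1 = 4
  2+3 = 5
  3+7 = 2 carry 1
  4+0+1 = 5
  7+7 = 6 carry 1
  2+1+1 = 4
  2+7 = 1 carry 1
  1+0+1 = 2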